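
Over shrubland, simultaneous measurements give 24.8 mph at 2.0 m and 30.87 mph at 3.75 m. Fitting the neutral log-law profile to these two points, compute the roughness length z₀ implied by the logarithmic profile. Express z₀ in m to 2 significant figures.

z₀ ≈ 0.15 m

Log law: V(z) ∝ ln(z/z₀). With r = V₁/V₂ = 24.8/30.87 = 0.80337,
r · ln(z₂/z₀) = ln(z₁/z₀) ⇒ ln z₀ = (ln z₁ − r·ln z₂)/(1 − r)
ln z₀ = (0.69315 − 0.80337×1.32176) / 0.19663 = -1.8751
z₀ = exp(-1.8751) = 0.1533 m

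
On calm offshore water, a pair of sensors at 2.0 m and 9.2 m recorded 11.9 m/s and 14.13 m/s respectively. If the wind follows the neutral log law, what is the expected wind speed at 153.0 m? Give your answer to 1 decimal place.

Log law: V ∝ ln(z/z₀). From the pair, with r = V₁/V₂ = 0.84218,
ln z₀ = (ln z₁ − r·ln z₂)/(1 − r) = (0.6931 − 0.84218×2.2192)/0.15782 = -7.4504 → z₀ = 0.0005812 m
V₃ = V₁ · ln(z₃/z₀)/ln(z₁/z₀) = 11.9 × 12.4808/8.1435 = 18.2380 m/s

18.2 m/s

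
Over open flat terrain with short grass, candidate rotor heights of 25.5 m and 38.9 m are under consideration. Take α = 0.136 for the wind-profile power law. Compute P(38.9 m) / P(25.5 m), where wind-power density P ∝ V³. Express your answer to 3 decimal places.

1.188

Speed ratio: V_B/V_A = (z_B/z_A)^α = (38.9/25.5)^0.136 = (1.5255)^0.136 = 1.05912
Power-density ratio: P_B/P_A = (V_B/V_A)³ = (1.05912)³ = 1.18804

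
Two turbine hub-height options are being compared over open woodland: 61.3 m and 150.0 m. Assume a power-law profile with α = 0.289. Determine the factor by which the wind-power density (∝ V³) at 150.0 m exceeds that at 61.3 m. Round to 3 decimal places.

2.172

Speed ratio: V_B/V_A = (z_B/z_A)^α = (150.0/61.3)^0.289 = (2.4470)^0.289 = 1.29513
Power-density ratio: P_B/P_A = (V_B/V_A)³ = (1.29513)³ = 2.17242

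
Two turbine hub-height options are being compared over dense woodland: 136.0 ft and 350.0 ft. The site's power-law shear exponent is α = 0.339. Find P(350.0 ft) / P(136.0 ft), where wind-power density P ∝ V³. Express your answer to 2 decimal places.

Speed ratio: V_B/V_A = (z_B/z_A)^α = (350.0/136.0)^0.339 = (2.5735)^0.339 = 1.37775
Power-density ratio: P_B/P_A = (V_B/V_A)³ = (1.37775)³ = 2.61522

2.62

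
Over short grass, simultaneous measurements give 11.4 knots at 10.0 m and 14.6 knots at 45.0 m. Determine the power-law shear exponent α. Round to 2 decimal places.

α ≈ 0.16

Power law: V₂/V₁ = (z₂/z₁)^α ⇒ α = ln(V₂/V₁) / ln(z₂/z₁)
α = ln(14.6/11.4) / ln(45.0/10.0) = ln(1.2807) / ln(4.5000)
  = 0.24741 / 1.50408 = 0.16449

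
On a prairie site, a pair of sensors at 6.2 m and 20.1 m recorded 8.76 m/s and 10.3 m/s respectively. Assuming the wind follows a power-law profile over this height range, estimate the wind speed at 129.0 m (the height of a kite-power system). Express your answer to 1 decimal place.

13.3 m/s

First find α: α = ln(V₂/V₁)/ln(z₂/z₁) = ln(10.3/8.76)/ln(20.1/6.2) = 0.16195/1.17617 = 0.1377
Extrapolate from 20.1 m to 129.0 m: V₃ = 10.3 × (129.0/20.1)^0.1377 = 10.3 × 1.2917 = 13.3048 m/s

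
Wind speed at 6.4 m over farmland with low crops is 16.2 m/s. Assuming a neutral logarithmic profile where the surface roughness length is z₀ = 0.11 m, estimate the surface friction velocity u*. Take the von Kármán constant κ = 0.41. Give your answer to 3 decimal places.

u* ≈ 1.635 m/s

Log law: V(z) = (u*/κ) · ln(z/z₀) ⇒ u* = κ · V / ln(z/z₀)
u* = 0.41 × 16.2 / ln(6.4/0.11) = 0.41 × 16.2 / 4.0636
   = 6.6420 / 4.0636 = 1.6345 m/s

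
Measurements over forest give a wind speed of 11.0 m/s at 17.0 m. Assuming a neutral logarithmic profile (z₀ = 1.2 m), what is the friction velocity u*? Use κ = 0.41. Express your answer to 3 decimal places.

u* ≈ 1.701 m/s

Log law: V(z) = (u*/κ) · ln(z/z₀) ⇒ u* = κ · V / ln(z/z₀)
u* = 0.41 × 11.0 / ln(17.0/1.2) = 0.41 × 11.0 / 2.6509
   = 4.5100 / 2.6509 = 1.7013 m/s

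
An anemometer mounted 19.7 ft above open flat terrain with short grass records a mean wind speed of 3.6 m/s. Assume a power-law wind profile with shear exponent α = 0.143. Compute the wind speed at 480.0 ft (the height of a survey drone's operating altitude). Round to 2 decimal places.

Power-law profile: V₂ = V₁ · (z₂/z₁)^α
V₂ = 3.6 × (480.0/19.7)^0.143 = 3.6 × (24.3655)^0.143
    = 3.6 × 1.5787 = 5.6834 m/s

5.68 m/s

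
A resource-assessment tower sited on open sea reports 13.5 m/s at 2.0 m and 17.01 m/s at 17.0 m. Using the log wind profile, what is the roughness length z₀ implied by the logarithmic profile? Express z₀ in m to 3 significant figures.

Log law: V(z) ∝ ln(z/z₀). With r = V₁/V₂ = 13.5/17.01 = 0.79365,
r · ln(z₂/z₀) = ln(z₁/z₀) ⇒ ln z₀ = (ln z₁ − r·ln z₂)/(1 − r)
ln z₀ = (0.69315 − 0.79365×2.83321) / 0.20635 = -7.5379
z₀ = exp(-7.5379) = 0.0005325 m

z₀ ≈ 0.000533 m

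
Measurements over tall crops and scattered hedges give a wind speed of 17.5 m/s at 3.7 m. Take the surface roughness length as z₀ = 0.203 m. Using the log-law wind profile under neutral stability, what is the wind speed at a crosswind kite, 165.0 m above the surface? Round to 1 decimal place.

Log law: V(z) ∝ ln(z/z₀), so V₂/V₁ = ln(z₂/z₀) / ln(z₁/z₀).
ln(165.0/0.203) = 6.7005, ln(3.7/0.203) = 2.9029
V₂ = 17.5 × 6.7005/2.9029 = 17.5 × 2.3082 = 40.3939 m/s

40.4 m/s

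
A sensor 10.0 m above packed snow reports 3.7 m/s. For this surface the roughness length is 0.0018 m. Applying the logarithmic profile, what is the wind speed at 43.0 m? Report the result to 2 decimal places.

Log law: V(z) ∝ ln(z/z₀), so V₂/V₁ = ln(z₂/z₀) / ln(z₁/z₀).
ln(43.0/0.0018) = 10.0812, ln(10.0/0.0018) = 8.6226
V₂ = 3.7 × 10.0812/8.6226 = 3.7 × 1.1692 = 4.3259 m/s

4.33 m/s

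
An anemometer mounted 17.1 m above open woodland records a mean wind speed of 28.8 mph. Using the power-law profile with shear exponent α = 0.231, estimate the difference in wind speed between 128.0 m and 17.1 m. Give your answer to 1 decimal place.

17.0 mph

Power law: V₂ = V₁ · (z₂/z₁)^α = 28.8 × (7.4854)^0.231 = 45.8496 mph
ΔV = 45.8496 − 28.8 = 17.0496 mph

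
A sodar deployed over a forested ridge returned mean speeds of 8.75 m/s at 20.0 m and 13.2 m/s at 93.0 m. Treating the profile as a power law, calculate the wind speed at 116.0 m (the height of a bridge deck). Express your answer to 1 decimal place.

14.0 m/s

First find α: α = ln(V₂/V₁)/ln(z₂/z₁) = ln(13.2/8.75)/ln(93.0/20.0) = 0.41116/1.53687 = 0.2675
Extrapolate from 93.0 m to 116.0 m: V₃ = 13.2 × (116.0/93.0)^0.2675 = 13.2 × 1.0609 = 14.0039 m/s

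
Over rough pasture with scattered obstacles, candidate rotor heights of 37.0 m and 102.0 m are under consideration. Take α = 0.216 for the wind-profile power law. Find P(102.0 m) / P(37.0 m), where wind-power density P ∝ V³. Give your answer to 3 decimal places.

1.929

Speed ratio: V_B/V_A = (z_B/z_A)^α = (102.0/37.0)^0.216 = (2.7568)^0.216 = 1.24488
Power-density ratio: P_B/P_A = (V_B/V_A)³ = (1.24488)³ = 1.92920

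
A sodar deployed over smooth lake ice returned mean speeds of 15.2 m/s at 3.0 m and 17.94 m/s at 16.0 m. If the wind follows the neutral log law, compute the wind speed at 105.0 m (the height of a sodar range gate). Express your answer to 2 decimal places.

Log law: V ∝ ln(z/z₀). From the pair, with r = V₁/V₂ = 0.84727,
ln z₀ = (ln z₁ − r·ln z₂)/(1 − r) = (1.0986 − 0.84727×2.7726)/0.15273 = -8.1877 → z₀ = 0.0002781 m
V₃ = V₁ · ln(z₃/z₀)/ln(z₁/z₀) = 15.2 × 12.8416/9.2863 = 21.0195 m/s

21.02 m/s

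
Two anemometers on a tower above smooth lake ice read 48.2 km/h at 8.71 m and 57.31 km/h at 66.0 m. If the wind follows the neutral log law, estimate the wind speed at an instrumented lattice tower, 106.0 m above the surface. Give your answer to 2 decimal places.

59.44 km/h

Log law: V ∝ ln(z/z₀). From the pair, with r = V₁/V₂ = 0.84104,
ln z₀ = (ln z₁ − r·ln z₂)/(1 − r) = (2.1645 − 0.84104×4.1897)/0.15896 = -8.5505 → z₀ = 0.0001934 m
V₃ = V₁ · ln(z₃/z₀)/ln(z₁/z₀) = 48.2 × 13.2140/10.7150 = 59.4413 km/h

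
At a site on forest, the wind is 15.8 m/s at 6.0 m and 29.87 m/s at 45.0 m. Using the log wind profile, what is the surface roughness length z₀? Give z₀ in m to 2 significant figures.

Log law: V(z) ∝ ln(z/z₀). With r = V₁/V₂ = 15.8/29.87 = 0.52896,
r · ln(z₂/z₀) = ln(z₁/z₀) ⇒ ln z₀ = (ln z₁ − r·ln z₂)/(1 − r)
ln z₀ = (1.79176 − 0.52896×3.80666) / 0.47104 = -0.4709
z₀ = exp(-0.4709) = 0.6244 m

z₀ ≈ 0.62 m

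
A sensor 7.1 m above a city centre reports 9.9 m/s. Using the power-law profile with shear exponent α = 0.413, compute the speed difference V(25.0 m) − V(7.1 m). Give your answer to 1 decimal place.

Power law: V₂ = V₁ · (z₂/z₁)^α = 9.9 × (3.5211)^0.413 = 16.6500 m/s
ΔV = 16.6500 − 9.9 = 6.7500 m/s

6.8 m/s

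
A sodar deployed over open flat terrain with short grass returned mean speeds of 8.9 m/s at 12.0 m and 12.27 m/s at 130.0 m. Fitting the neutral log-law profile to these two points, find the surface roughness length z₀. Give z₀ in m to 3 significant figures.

Log law: V(z) ∝ ln(z/z₀). With r = V₁/V₂ = 8.9/12.27 = 0.72535,
r · ln(z₂/z₀) = ln(z₁/z₀) ⇒ ln z₀ = (ln z₁ − r·ln z₂)/(1 − r)
ln z₀ = (2.48491 − 0.72535×4.86753) / 0.27465 = -3.8075
z₀ = exp(-3.8075) = 0.02220 m

z₀ ≈ 0.0222 m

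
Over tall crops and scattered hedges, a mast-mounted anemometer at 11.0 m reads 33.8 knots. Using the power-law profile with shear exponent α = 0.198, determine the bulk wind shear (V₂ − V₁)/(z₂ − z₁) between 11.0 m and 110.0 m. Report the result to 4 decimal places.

0.1972 knots/m

Power law: V₂ = V₁ · (z₂/z₁)^α = 33.8 × (10.0000)^0.198 = 53.3233 knots
ΔV/Δz = (53.3233 − 33.8)/(110.0 − 11.0) = 19.5233/99.0000 = 0.19720 knots/m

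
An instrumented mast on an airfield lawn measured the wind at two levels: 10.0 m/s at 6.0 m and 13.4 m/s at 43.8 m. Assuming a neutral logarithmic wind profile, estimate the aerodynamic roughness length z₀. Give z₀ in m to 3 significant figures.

z₀ ≈ 0.0173 m

Log law: V(z) ∝ ln(z/z₀). With r = V₁/V₂ = 10.0/13.4 = 0.74627,
r · ln(z₂/z₀) = ln(z₁/z₀) ⇒ ln z₀ = (ln z₁ − r·ln z₂)/(1 − r)
ln z₀ = (1.79176 − 0.74627×3.77963) / 0.25373 = -4.0549
z₀ = exp(-4.0549) = 0.01734 m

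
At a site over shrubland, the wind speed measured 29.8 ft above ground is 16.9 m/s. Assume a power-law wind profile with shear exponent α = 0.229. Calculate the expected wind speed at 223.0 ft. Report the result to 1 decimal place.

Power-law profile: V₂ = V₁ · (z₂/z₁)^α
V₂ = 16.9 × (223.0/29.8)^0.229 = 16.9 × (7.4832)^0.229
    = 16.9 × 1.5855 = 26.7950 m/s

26.8 m/s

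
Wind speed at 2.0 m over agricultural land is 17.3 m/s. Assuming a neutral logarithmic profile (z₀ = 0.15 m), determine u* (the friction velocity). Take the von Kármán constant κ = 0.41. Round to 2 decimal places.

Log law: V(z) = (u*/κ) · ln(z/z₀) ⇒ u* = κ · V / ln(z/z₀)
u* = 0.41 × 17.3 / ln(2.0/0.15) = 0.41 × 17.3 / 2.5903
   = 7.0930 / 2.5903 = 2.7383 m/s

u* ≈ 2.74 m/s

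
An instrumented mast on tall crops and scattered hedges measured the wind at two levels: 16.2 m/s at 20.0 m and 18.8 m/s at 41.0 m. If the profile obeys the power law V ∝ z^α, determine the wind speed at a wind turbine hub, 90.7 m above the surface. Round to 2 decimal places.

22.16 m/s

First find α: α = ln(V₂/V₁)/ln(z₂/z₁) = ln(18.8/16.2)/ln(41.0/20.0) = 0.14885/0.71784 = 0.2074
Extrapolate from 41.0 m to 90.7 m: V₃ = 18.8 × (90.7/41.0)^0.2074 = 18.8 × 1.1790 = 22.1645 m/s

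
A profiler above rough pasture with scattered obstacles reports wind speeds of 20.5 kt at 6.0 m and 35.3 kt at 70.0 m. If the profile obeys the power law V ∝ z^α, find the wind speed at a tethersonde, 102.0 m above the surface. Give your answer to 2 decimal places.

First find α: α = ln(V₂/V₁)/ln(z₂/z₁) = ln(35.3/20.5)/ln(70.0/6.0) = 0.54346/2.45674 = 0.2212
Extrapolate from 70.0 m to 102.0 m: V₃ = 35.3 × (102.0/70.0)^0.2212 = 35.3 × 1.0868 = 38.3657 kt

38.37 kt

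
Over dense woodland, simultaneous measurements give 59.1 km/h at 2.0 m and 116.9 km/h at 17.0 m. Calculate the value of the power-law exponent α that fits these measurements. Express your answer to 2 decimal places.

Power law: V₂/V₁ = (z₂/z₁)^α ⇒ α = ln(V₂/V₁) / ln(z₂/z₁)
α = ln(116.9/59.1) / ln(17.0/2.0) = ln(1.9780) / ln(8.5000)
  = 0.68209 / 2.14007 = 0.31872

α ≈ 0.32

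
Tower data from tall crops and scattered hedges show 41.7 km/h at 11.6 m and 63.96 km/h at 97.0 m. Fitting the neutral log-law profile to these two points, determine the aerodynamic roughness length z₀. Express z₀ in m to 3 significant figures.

z₀ ≈ 0.217 m

Log law: V(z) ∝ ln(z/z₀). With r = V₁/V₂ = 41.7/63.96 = 0.65197,
r · ln(z₂/z₀) = ln(z₁/z₀) ⇒ ln z₀ = (ln z₁ − r·ln z₂)/(1 − r)
ln z₀ = (2.45101 − 0.65197×4.57471) / 0.34803 = -1.5274
z₀ = exp(-1.5274) = 0.2171 m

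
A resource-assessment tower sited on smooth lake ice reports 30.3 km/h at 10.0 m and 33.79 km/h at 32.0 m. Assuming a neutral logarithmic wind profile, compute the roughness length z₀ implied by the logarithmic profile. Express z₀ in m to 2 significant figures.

z₀ ≈ 0.00041 m

Log law: V(z) ∝ ln(z/z₀). With r = V₁/V₂ = 30.3/33.79 = 0.89672,
r · ln(z₂/z₀) = ln(z₁/z₀) ⇒ ln z₀ = (ln z₁ − r·ln z₂)/(1 − r)
ln z₀ = (2.30259 − 0.89672×3.46574) / 0.10328 = -7.7958
z₀ = exp(-7.7958) = 0.0004114 m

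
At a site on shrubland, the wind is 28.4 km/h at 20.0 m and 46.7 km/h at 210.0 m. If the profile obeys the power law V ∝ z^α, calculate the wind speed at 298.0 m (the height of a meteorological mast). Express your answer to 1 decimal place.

50.3 km/h

First find α: α = ln(V₂/V₁)/ln(z₂/z₁) = ln(46.7/28.4)/ln(210.0/20.0) = 0.49736/2.35138 = 0.2115
Extrapolate from 210.0 m to 298.0 m: V₃ = 46.7 × (298.0/210.0)^0.2115 = 46.7 × 1.0768 = 50.2883 km/h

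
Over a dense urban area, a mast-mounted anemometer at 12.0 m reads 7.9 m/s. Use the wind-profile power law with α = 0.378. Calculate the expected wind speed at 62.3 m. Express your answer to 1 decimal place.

Power-law profile: V₂ = V₁ · (z₂/z₁)^α
V₂ = 7.9 × (62.3/12.0)^0.378 = 7.9 × (5.1917)^0.378
    = 7.9 × 1.8637 = 14.7236 m/s

14.7 m/s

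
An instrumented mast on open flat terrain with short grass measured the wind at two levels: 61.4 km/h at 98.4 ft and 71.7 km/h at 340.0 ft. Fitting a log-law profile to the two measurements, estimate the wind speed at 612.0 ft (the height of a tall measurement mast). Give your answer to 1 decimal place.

Log law: V ∝ ln(z/z₀). From the pair, with r = V₁/V₂ = 0.85635,
ln z₀ = (ln z₁ − r·ln z₂)/(1 − r) = (4.5890 − 0.85635×5.8289)/0.14365 = -2.8022 → z₀ = 0.06067 ft
V₃ = V₁ · ln(z₃/z₀)/ln(z₁/z₀) = 61.4 × 9.2190/7.3913 = 76.5828 km/h

76.6 km/h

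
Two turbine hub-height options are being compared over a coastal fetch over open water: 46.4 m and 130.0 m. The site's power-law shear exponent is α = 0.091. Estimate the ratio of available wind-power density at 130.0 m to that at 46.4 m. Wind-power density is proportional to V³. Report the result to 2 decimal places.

1.32

Speed ratio: V_B/V_A = (z_B/z_A)^α = (130.0/46.4)^0.091 = (2.8017)^0.091 = 1.09829
Power-density ratio: P_B/P_A = (V_B/V_A)³ = (1.09829)³ = 1.32479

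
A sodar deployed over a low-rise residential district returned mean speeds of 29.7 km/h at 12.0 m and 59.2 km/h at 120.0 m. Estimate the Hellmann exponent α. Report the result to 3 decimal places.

Power law: V₂/V₁ = (z₂/z₁)^α ⇒ α = ln(V₂/V₁) / ln(z₂/z₁)
α = ln(59.2/29.7) / ln(120.0/12.0) = ln(1.9933) / ln(10.0000)
  = 0.68977 / 2.30259 = 0.29957

α ≈ 0.300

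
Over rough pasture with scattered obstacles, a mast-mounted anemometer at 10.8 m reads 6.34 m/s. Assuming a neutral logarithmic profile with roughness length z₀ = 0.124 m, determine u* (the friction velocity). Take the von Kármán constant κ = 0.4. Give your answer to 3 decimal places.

u* ≈ 0.568 m/s

Log law: V(z) = (u*/κ) · ln(z/z₀) ⇒ u* = κ · V / ln(z/z₀)
u* = 0.4 × 6.34 / ln(10.8/0.124) = 0.4 × 6.34 / 4.4670
   = 2.5360 / 4.4670 = 0.5677 m/s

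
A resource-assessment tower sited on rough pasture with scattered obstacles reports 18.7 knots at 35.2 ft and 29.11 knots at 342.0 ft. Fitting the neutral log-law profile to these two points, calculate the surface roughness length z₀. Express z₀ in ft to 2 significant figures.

Log law: V(z) ∝ ln(z/z₀). With r = V₁/V₂ = 18.7/29.11 = 0.64239,
r · ln(z₂/z₀) = ln(z₁/z₀) ⇒ ln z₀ = (ln z₁ − r·ln z₂)/(1 − r)
ln z₀ = (3.56105 − 0.64239×5.83481) / 0.35761 = -0.5234
z₀ = exp(-0.5234) = 0.5925 ft

z₀ ≈ 0.59 ft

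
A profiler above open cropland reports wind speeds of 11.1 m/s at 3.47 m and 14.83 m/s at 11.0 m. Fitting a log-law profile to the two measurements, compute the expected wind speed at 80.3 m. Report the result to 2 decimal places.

Log law: V ∝ ln(z/z₀). From the pair, with r = V₁/V₂ = 0.74848,
ln z₀ = (ln z₁ − r·ln z₂)/(1 − r) = (1.2442 − 0.74848×2.3979)/0.25152 = -2.1892 → z₀ = 0.1120 m
V₃ = V₁ · ln(z₃/z₀)/ln(z₁/z₀) = 11.1 × 6.5750/3.4334 = 21.2567 m/s

21.26 m/s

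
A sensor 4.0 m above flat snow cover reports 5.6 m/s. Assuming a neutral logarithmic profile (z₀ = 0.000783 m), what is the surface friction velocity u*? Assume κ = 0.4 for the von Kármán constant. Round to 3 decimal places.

u* ≈ 0.262 m/s

Log law: V(z) = (u*/κ) · ln(z/z₀) ⇒ u* = κ · V / ln(z/z₀)
u* = 0.4 × 5.6 / ln(4.0/0.000783) = 0.4 × 5.6 / 8.5387
   = 2.2400 / 8.5387 = 0.2623 m/s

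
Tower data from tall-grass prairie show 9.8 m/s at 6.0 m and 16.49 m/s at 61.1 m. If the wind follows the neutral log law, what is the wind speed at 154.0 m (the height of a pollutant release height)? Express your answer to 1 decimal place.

19.2 m/s

Log law: V ∝ ln(z/z₀). From the pair, with r = V₁/V₂ = 0.59430,
ln z₀ = (ln z₁ − r·ln z₂)/(1 − r) = (1.7918 − 0.59430×4.1125)/0.40570 = -1.6078 → z₀ = 0.2003 m
V₃ = V₁ · ln(z₃/z₀)/ln(z₁/z₀) = 9.8 × 6.6448/3.3996 = 19.1549 m/s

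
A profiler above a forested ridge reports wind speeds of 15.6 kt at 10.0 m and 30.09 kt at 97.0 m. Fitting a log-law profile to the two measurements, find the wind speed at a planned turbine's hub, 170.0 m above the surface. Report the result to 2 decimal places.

Log law: V ∝ ln(z/z₀). From the pair, with r = V₁/V₂ = 0.51844,
ln z₀ = (ln z₁ − r·ln z₂)/(1 − r) = (2.3026 − 0.51844×4.5747)/0.48156 = -0.1436 → z₀ = 0.8662 m
V₃ = V₁ · ln(z₃/z₀)/ln(z₁/z₀) = 15.6 × 5.2794/2.4462 = 33.6682 kt

33.67 kt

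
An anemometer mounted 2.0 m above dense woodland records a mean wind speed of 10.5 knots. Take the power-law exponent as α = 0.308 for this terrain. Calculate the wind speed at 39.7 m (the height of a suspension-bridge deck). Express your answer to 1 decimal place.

Power-law profile: V₂ = V₁ · (z₂/z₁)^α
V₂ = 10.5 × (39.7/2.0)^0.308 = 10.5 × (19.8500)^0.308
    = 10.5 × 2.5102 = 26.3572 knots

26.4 knots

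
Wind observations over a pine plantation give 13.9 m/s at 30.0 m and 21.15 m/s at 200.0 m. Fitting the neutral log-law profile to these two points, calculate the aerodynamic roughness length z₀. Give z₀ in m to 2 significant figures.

z₀ ≈ 0.79 m

Log law: V(z) ∝ ln(z/z₀). With r = V₁/V₂ = 13.9/21.15 = 0.65721,
r · ln(z₂/z₀) = ln(z₁/z₀) ⇒ ln z₀ = (ln z₁ − r·ln z₂)/(1 − r)
ln z₀ = (3.40120 − 0.65721×5.29832) / 0.34279 = -0.2360
z₀ = exp(-0.2360) = 0.7897 m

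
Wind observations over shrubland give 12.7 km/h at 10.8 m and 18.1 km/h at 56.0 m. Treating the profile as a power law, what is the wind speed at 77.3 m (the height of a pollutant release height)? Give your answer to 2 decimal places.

First find α: α = ln(V₂/V₁)/ln(z₂/z₁) = ln(18.1/12.7)/ln(56.0/10.8) = 0.35431/1.64581 = 0.2153
Extrapolate from 56.0 m to 77.3 m: V₃ = 18.1 × (77.3/56.0)^0.2153 = 18.1 × 1.0719 = 19.4006 km/h

19.40 km/h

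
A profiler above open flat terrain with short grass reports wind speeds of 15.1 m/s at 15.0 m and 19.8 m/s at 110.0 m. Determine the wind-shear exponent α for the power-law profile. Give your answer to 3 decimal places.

α ≈ 0.136

Power law: V₂/V₁ = (z₂/z₁)^α ⇒ α = ln(V₂/V₁) / ln(z₂/z₁)
α = ln(19.8/15.1) / ln(110.0/15.0) = ln(1.3113) / ln(7.3333)
  = 0.27099 / 1.99243 = 0.13601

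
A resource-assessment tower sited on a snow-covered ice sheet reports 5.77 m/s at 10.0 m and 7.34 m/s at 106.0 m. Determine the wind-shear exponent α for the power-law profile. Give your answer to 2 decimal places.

α ≈ 0.10

Power law: V₂/V₁ = (z₂/z₁)^α ⇒ α = ln(V₂/V₁) / ln(z₂/z₁)
α = ln(7.34/5.77) / ln(106.0/10.0) = ln(1.2721) / ln(10.6000)
  = 0.24067 / 2.36085 = 0.10194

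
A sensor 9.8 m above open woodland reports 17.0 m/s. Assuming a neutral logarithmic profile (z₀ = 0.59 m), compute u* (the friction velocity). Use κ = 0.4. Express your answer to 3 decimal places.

u* ≈ 2.420 m/s

Log law: V(z) = (u*/κ) · ln(z/z₀) ⇒ u* = κ · V / ln(z/z₀)
u* = 0.4 × 17.0 / ln(9.8/0.59) = 0.4 × 17.0 / 2.8100
   = 6.8000 / 2.8100 = 2.4199 m/s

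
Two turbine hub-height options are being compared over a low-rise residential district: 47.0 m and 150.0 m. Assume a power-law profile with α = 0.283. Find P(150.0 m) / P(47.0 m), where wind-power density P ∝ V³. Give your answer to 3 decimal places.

2.678

Speed ratio: V_B/V_A = (z_B/z_A)^α = (150.0/47.0)^0.283 = (3.1915)^0.283 = 1.38877
Power-density ratio: P_B/P_A = (V_B/V_A)³ = (1.38877)³ = 2.67849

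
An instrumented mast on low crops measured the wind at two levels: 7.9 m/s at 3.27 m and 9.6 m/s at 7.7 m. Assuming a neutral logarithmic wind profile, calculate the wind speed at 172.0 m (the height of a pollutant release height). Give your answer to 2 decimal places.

Log law: V ∝ ln(z/z₀). From the pair, with r = V₁/V₂ = 0.82292,
ln z₀ = (ln z₁ − r·ln z₂)/(1 − r) = (1.1848 − 0.82292×2.0412)/0.17708 = -2.7951 → z₀ = 0.06111 m
V₃ = V₁ · ln(z₃/z₀)/ln(z₁/z₀) = 7.9 × 7.9426/3.9799 = 15.7659 m/s

15.77 m/s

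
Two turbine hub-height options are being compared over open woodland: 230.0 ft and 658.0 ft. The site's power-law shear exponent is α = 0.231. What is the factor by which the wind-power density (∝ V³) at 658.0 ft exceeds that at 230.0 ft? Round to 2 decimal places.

Speed ratio: V_B/V_A = (z_B/z_A)^α = (658.0/230.0)^0.231 = (2.8609)^0.231 = 1.27483
Power-density ratio: P_B/P_A = (V_B/V_A)³ = (1.27483)³ = 2.07183

2.07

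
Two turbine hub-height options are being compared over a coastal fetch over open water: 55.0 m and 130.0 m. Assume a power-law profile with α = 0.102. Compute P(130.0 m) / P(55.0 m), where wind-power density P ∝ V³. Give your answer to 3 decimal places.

1.301

Speed ratio: V_B/V_A = (z_B/z_A)^α = (130.0/55.0)^0.102 = (2.3636)^0.102 = 1.09170
Power-density ratio: P_B/P_A = (V_B/V_A)³ = (1.09170)³ = 1.30111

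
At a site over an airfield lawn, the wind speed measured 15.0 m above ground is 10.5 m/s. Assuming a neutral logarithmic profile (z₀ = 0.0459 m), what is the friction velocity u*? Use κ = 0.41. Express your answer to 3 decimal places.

u* ≈ 0.744 m/s

Log law: V(z) = (u*/κ) · ln(z/z₀) ⇒ u* = κ · V / ln(z/z₀)
u* = 0.41 × 10.5 / ln(15.0/0.0459) = 0.41 × 10.5 / 5.7893
   = 4.3050 / 5.7893 = 0.7436 m/s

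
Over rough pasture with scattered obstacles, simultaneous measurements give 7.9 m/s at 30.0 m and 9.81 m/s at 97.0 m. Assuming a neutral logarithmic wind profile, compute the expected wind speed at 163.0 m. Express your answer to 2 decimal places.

10.65 m/s

Log law: V ∝ ln(z/z₀). From the pair, with r = V₁/V₂ = 0.80530,
ln z₀ = (ln z₁ − r·ln z₂)/(1 − r) = (3.4012 − 0.80530×4.5747)/0.19470 = -1.4526 → z₀ = 0.2340 m
V₃ = V₁ · ln(z₃/z₀)/ln(z₁/z₀) = 7.9 × 6.5464/4.8538 = 10.6548 m/s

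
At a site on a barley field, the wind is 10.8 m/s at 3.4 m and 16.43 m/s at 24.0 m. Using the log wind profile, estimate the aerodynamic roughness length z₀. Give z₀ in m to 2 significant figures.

Log law: V(z) ∝ ln(z/z₀). With r = V₁/V₂ = 10.8/16.43 = 0.65733,
r · ln(z₂/z₀) = ln(z₁/z₀) ⇒ ln z₀ = (ln z₁ − r·ln z₂)/(1 − r)
ln z₀ = (1.22378 − 0.65733×3.17805) / 0.34267 = -2.5251
z₀ = exp(-2.5251) = 0.08005 m

z₀ ≈ 0.080 m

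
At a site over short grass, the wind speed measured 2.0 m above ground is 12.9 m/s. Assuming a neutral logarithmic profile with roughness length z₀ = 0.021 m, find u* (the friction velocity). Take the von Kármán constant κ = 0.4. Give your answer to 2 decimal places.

Log law: V(z) = (u*/κ) · ln(z/z₀) ⇒ u* = κ · V / ln(z/z₀)
u* = 0.4 × 12.9 / ln(2.0/0.021) = 0.4 × 12.9 / 4.5564
   = 5.1600 / 4.5564 = 1.1325 m/s

u* ≈ 1.13 m/s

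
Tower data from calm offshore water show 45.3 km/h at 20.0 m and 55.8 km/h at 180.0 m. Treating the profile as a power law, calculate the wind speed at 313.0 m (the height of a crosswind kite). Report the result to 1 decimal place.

First find α: α = ln(V₂/V₁)/ln(z₂/z₁) = ln(55.8/45.3)/ln(180.0/20.0) = 0.20847/2.19722 = 0.0949
Extrapolate from 180.0 m to 313.0 m: V₃ = 55.8 × (313.0/180.0)^0.0949 = 55.8 × 1.0539 = 58.8072 km/h

58.8 km/h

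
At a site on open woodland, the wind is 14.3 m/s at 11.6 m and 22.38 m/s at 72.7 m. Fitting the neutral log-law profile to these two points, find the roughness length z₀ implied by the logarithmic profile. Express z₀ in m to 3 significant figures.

Log law: V(z) ∝ ln(z/z₀). With r = V₁/V₂ = 14.3/22.38 = 0.63896,
r · ln(z₂/z₀) = ln(z₁/z₀) ⇒ ln z₀ = (ln z₁ − r·ln z₂)/(1 − r)
ln z₀ = (2.45101 − 0.63896×4.28634) / 0.36104 = -0.7972
z₀ = exp(-0.7972) = 0.4506 m

z₀ ≈ 0.451 m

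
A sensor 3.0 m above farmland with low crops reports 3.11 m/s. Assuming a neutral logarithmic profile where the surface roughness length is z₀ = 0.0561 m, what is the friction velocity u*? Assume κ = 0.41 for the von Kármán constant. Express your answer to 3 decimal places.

Log law: V(z) = (u*/κ) · ln(z/z₀) ⇒ u* = κ · V / ln(z/z₀)
u* = 0.41 × 3.11 / ln(3.0/0.0561) = 0.41 × 3.11 / 3.9792
   = 1.2751 / 3.9792 = 0.3204 m/s

u* ≈ 0.320 m/s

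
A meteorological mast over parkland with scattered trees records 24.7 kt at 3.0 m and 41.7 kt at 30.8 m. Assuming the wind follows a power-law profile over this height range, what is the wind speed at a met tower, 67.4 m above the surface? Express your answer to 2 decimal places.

First find α: α = ln(V₂/V₁)/ln(z₂/z₁) = ln(41.7/24.7)/ln(30.8/3.0) = 0.52370/2.32890 = 0.2249
Extrapolate from 30.8 m to 67.4 m: V₃ = 41.7 × (67.4/30.8)^0.2249 = 41.7 × 1.1926 = 49.7297 kt

49.73 kt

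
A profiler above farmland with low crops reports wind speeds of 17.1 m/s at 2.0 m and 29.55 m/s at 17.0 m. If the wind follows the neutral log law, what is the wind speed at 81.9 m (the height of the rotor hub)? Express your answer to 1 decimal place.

Log law: V ∝ ln(z/z₀). From the pair, with r = V₁/V₂ = 0.57868,
ln z₀ = (ln z₁ − r·ln z₂)/(1 − r) = (0.6931 − 0.57868×2.8332)/0.42132 = -2.2462 → z₀ = 0.1058 m
V₃ = V₁ · ln(z₃/z₀)/ln(z₁/z₀) = 17.1 × 6.6517/2.9394 = 38.6969 m/s

38.7 m/s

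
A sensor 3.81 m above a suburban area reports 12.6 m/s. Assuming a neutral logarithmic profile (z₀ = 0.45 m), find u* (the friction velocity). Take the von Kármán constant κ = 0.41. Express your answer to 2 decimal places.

Log law: V(z) = (u*/κ) · ln(z/z₀) ⇒ u* = κ · V / ln(z/z₀)
u* = 0.41 × 12.6 / ln(3.81/0.45) = 0.41 × 12.6 / 2.1361
   = 5.1660 / 2.1361 = 2.4184 m/s

u* ≈ 2.42 m/s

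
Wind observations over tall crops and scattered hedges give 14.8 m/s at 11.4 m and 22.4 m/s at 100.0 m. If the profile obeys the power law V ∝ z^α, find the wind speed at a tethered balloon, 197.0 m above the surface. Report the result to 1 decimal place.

First find α: α = ln(V₂/V₁)/ln(z₂/z₁) = ln(22.4/14.8)/ln(100.0/11.4) = 0.41443/2.17156 = 0.1908
Extrapolate from 100.0 m to 197.0 m: V₃ = 22.4 × (197.0/100.0)^0.1908 = 22.4 × 1.1381 = 25.4945 m/s

25.5 m/s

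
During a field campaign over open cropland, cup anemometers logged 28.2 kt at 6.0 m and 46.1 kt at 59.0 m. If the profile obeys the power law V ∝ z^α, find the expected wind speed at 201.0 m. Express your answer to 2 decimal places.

60.00 kt

First find α: α = ln(V₂/V₁)/ln(z₂/z₁) = ln(46.1/28.2)/ln(59.0/6.0) = 0.49149/2.28578 = 0.2150
Extrapolate from 59.0 m to 201.0 m: V₃ = 46.1 × (201.0/59.0)^0.2150 = 46.1 × 1.3016 = 60.0021 kt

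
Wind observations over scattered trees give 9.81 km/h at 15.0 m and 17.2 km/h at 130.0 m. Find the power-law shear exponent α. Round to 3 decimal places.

α ≈ 0.260

Power law: V₂/V₁ = (z₂/z₁)^α ⇒ α = ln(V₂/V₁) / ln(z₂/z₁)
α = ln(17.2/9.81) / ln(130.0/15.0) = ln(1.7533) / ln(8.6667)
  = 0.56151 / 2.15948 = 0.26002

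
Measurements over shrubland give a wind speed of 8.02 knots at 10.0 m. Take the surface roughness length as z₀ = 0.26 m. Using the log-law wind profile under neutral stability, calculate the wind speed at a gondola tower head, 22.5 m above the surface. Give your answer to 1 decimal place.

9.8 knots

Log law: V(z) ∝ ln(z/z₀), so V₂/V₁ = ln(z₂/z₀) / ln(z₁/z₀).
ln(22.5/0.26) = 4.4606, ln(10.0/0.26) = 3.6497
V₂ = 8.02 × 4.4606/3.6497 = 8.02 × 1.2222 = 9.8020 knots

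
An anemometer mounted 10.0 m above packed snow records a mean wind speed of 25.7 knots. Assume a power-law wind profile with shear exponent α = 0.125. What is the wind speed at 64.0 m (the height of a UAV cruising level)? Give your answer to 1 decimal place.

Power-law profile: V₂ = V₁ · (z₂/z₁)^α
V₂ = 25.7 × (64.0/10.0)^0.125 = 25.7 × (6.4000)^0.125
    = 25.7 × 1.2612 = 32.4120 knots

32.4 knots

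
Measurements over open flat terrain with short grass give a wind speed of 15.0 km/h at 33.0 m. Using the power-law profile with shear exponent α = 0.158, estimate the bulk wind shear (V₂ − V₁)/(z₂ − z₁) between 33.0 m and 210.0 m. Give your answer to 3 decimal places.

Power law: V₂ = V₁ · (z₂/z₁)^α = 15.0 × (6.3636)^0.158 = 20.0945 km/h
ΔV/Δz = (20.0945 − 15.0)/(210.0 − 33.0) = 5.0945/177.0000 = 0.02878 km/h/m

0.029 km/h/m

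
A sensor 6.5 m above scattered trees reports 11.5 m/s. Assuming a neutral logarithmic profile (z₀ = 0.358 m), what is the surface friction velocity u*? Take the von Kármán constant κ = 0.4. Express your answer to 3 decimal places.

Log law: V(z) = (u*/κ) · ln(z/z₀) ⇒ u* = κ · V / ln(z/z₀)
u* = 0.4 × 11.5 / ln(6.5/0.358) = 0.4 × 11.5 / 2.8990
   = 4.6000 / 2.8990 = 1.5867 m/s

u* ≈ 1.587 m/s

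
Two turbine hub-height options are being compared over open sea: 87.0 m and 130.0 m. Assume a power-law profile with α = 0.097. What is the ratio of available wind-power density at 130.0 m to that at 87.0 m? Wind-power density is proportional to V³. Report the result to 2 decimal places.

1.12

Speed ratio: V_B/V_A = (z_B/z_A)^α = (130.0/87.0)^0.097 = (1.4943)^0.097 = 1.03973
Power-density ratio: P_B/P_A = (V_B/V_A)³ = (1.03973)³ = 1.12398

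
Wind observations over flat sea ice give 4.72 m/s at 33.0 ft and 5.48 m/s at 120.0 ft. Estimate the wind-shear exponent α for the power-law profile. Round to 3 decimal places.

Power law: V₂/V₁ = (z₂/z₁)^α ⇒ α = ln(V₂/V₁) / ln(z₂/z₁)
α = ln(5.48/4.72) / ln(120.0/33.0) = ln(1.1610) / ln(3.6364)
  = 0.14930 / 1.29098 = 0.11565

α ≈ 0.116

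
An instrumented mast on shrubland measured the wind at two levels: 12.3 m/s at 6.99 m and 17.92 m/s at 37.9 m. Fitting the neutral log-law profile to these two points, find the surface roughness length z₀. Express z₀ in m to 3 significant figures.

Log law: V(z) ∝ ln(z/z₀). With r = V₁/V₂ = 12.3/17.92 = 0.68638,
r · ln(z₂/z₀) = ln(z₁/z₀) ⇒ ln z₀ = (ln z₁ − r·ln z₂)/(1 − r)
ln z₀ = (1.94448 − 0.68638×3.63495) / 0.31362 = -1.7553
z₀ = exp(-1.7553) = 0.1729 m

z₀ ≈ 0.173 m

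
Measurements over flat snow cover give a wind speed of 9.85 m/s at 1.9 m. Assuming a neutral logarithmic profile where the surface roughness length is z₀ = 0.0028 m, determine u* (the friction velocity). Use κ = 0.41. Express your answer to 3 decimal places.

Log law: V(z) = (u*/κ) · ln(z/z₀) ⇒ u* = κ · V / ln(z/z₀)
u* = 0.41 × 9.85 / ln(1.9/0.0028) = 0.41 × 9.85 / 6.5200
   = 4.0385 / 6.5200 = 0.6194 m/s

u* ≈ 0.619 m/s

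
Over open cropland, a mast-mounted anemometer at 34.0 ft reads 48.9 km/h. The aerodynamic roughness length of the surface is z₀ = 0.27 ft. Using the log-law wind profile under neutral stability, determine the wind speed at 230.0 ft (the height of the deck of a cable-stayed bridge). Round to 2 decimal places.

68.23 km/h

Log law: V(z) ∝ ln(z/z₀), so V₂/V₁ = ln(z₂/z₀) / ln(z₁/z₀).
ln(230.0/0.27) = 6.7474, ln(34.0/0.27) = 4.8357
V₂ = 48.9 × 6.7474/4.8357 = 48.9 × 1.3953 = 68.2319 km/h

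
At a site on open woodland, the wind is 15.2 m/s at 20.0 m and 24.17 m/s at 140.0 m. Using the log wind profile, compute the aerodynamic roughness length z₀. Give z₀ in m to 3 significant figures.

Log law: V(z) ∝ ln(z/z₀). With r = V₁/V₂ = 15.2/24.17 = 0.62888,
r · ln(z₂/z₀) = ln(z₁/z₀) ⇒ ln z₀ = (ln z₁ − r·ln z₂)/(1 − r)
ln z₀ = (2.99573 − 0.62888×4.94164) / 0.37112 = -0.3017
z₀ = exp(-0.3017) = 0.7396 m

z₀ ≈ 0.740 m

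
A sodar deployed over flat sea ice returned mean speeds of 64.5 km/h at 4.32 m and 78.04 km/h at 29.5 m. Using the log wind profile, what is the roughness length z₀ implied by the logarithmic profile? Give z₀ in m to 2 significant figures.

z₀ ≈ 0.00046 m

Log law: V(z) ∝ ln(z/z₀). With r = V₁/V₂ = 64.5/78.04 = 0.82650,
r · ln(z₂/z₀) = ln(z₁/z₀) ⇒ ln z₀ = (ln z₁ − r·ln z₂)/(1 − r)
ln z₀ = (1.46326 − 0.82650×3.38439) / 0.17350 = -7.6884
z₀ = exp(-7.6884) = 0.0004581 m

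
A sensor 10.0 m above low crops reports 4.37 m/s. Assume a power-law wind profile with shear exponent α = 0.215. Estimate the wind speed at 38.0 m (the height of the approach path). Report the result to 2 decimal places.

Power-law profile: V₂ = V₁ · (z₂/z₁)^α
V₂ = 4.37 × (38.0/10.0)^0.215 = 4.37 × (3.8000)^0.215
    = 4.37 × 1.3325 = 5.8228 m/s

5.82 m/s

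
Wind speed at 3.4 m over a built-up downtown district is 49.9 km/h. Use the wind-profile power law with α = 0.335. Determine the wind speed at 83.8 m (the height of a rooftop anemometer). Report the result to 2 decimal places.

146.00 km/h

Power-law profile: V₂ = V₁ · (z₂/z₁)^α
V₂ = 49.9 × (83.8/3.4)^0.335 = 49.9 × (24.6471)^0.335
    = 49.9 × 2.9258 = 145.9963 km/h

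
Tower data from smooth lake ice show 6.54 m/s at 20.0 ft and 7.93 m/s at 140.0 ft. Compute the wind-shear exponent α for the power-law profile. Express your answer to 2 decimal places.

α ≈ 0.10

Power law: V₂/V₁ = (z₂/z₁)^α ⇒ α = ln(V₂/V₁) / ln(z₂/z₁)
α = ln(7.93/6.54) / ln(140.0/20.0) = ln(1.2125) / ln(7.0000)
  = 0.19272 / 1.94591 = 0.09904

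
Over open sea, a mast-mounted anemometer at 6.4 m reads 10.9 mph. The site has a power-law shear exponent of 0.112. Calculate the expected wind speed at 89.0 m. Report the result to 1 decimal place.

14.6 mph

Power-law profile: V₂ = V₁ · (z₂/z₁)^α
V₂ = 10.9 × (89.0/6.4)^0.112 = 10.9 × (13.9062)^0.112
    = 10.9 × 1.3429 = 14.6375 mph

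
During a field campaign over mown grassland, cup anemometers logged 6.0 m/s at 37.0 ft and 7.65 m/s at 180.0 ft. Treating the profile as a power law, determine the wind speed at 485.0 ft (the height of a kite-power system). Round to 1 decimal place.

8.9 m/s

First find α: α = ln(V₂/V₁)/ln(z₂/z₁) = ln(7.65/6.0)/ln(180.0/37.0) = 0.24295/1.58204 = 0.1536
Extrapolate from 180.0 ft to 485.0 ft: V₃ = 7.65 × (485.0/180.0)^0.1536 = 7.65 × 1.1644 = 8.9077 m/s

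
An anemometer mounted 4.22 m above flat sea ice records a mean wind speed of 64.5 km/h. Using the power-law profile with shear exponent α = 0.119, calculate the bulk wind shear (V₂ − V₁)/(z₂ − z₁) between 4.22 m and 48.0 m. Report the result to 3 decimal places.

0.494 km/h/m

Power law: V₂ = V₁ · (z₂/z₁)^α = 64.5 × (11.3744)^0.119 = 86.1421 km/h
ΔV/Δz = (86.1421 − 64.5)/(48.0 − 4.22) = 21.6421/43.7800 = 0.49434 km/h/m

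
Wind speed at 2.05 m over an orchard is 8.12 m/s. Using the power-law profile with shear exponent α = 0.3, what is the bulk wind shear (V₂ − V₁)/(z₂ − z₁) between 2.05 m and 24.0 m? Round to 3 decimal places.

0.404 m/s/m

Power law: V₂ = V₁ · (z₂/z₁)^α = 8.12 × (11.7073)^0.3 = 16.9861 m/s
ΔV/Δz = (16.9861 − 8.12)/(24.0 − 2.05) = 8.8661/21.9500 = 0.40392 m/s/m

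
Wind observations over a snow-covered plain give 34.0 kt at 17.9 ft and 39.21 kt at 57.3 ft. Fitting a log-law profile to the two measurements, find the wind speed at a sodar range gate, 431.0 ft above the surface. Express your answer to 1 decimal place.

Log law: V ∝ ln(z/z₀). From the pair, with r = V₁/V₂ = 0.86713,
ln z₀ = (ln z₁ − r·ln z₂)/(1 − r) = (2.8848 − 0.86713×4.0483)/0.13287 = -4.7081 → z₀ = 0.009022 ft
V₃ = V₁ · ln(z₃/z₀)/ln(z₁/z₀) = 34.0 × 10.7742/7.5929 = 48.2455 kt

48.2 kt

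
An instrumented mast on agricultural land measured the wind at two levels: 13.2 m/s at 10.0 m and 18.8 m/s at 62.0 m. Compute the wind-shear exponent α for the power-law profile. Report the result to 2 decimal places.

Power law: V₂/V₁ = (z₂/z₁)^α ⇒ α = ln(V₂/V₁) / ln(z₂/z₁)
α = ln(18.8/13.2) / ln(62.0/10.0) = ln(1.4242) / ln(6.2000)
  = 0.35364 / 1.82455 = 0.19382

α ≈ 0.19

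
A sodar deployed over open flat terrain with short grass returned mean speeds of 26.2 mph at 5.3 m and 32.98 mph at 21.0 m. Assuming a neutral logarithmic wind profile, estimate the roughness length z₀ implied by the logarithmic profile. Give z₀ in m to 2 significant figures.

Log law: V(z) ∝ ln(z/z₀). With r = V₁/V₂ = 26.2/32.98 = 0.79442,
r · ln(z₂/z₀) = ln(z₁/z₀) ⇒ ln z₀ = (ln z₁ − r·ln z₂)/(1 − r)
ln z₀ = (1.66771 − 0.79442×3.04452) / 0.20558 = -3.6527
z₀ = exp(-3.6527) = 0.02592 m

z₀ ≈ 0.026 m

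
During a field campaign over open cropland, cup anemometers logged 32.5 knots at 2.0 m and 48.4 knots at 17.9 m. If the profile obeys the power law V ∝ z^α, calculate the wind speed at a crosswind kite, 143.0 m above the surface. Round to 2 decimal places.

First find α: α = ln(V₂/V₁)/ln(z₂/z₁) = ln(48.4/32.5)/ln(17.9/2.0) = 0.39826/2.19165 = 0.1817
Extrapolate from 17.9 m to 143.0 m: V₃ = 48.4 × (143.0/17.9)^0.1817 = 48.4 × 1.4588 = 70.6060 knots

70.61 knots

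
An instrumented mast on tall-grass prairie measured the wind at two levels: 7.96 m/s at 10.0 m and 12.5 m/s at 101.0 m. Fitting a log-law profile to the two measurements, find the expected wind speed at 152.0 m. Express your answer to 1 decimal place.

13.3 m/s

Log law: V ∝ ln(z/z₀). From the pair, with r = V₁/V₂ = 0.63680,
ln z₀ = (ln z₁ − r·ln z₂)/(1 − r) = (2.3026 − 0.63680×4.6151)/0.36320 = -1.7520 → z₀ = 0.1734 m
V₃ = V₁ · ln(z₃/z₀)/ln(z₁/z₀) = 7.96 × 6.7759/4.0546 = 13.3025 m/s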